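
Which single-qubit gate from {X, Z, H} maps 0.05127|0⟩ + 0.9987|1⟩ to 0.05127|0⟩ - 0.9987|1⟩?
Z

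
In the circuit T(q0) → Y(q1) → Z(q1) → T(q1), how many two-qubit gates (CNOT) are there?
0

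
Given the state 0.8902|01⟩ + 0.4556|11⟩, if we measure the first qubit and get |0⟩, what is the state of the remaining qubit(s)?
|1⟩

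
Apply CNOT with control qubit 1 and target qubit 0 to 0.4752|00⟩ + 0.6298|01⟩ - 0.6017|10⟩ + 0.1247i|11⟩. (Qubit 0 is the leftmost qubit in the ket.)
0.4752|00⟩ + 0.1247i|01⟩ - 0.6017|10⟩ + 0.6298|11⟩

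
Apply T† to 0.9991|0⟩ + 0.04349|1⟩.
0.9991|0⟩ + (0.03075 - 0.03075i)|1⟩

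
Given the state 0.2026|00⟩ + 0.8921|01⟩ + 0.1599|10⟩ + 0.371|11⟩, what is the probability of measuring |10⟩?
0.02557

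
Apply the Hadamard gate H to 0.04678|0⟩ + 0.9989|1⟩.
0.7394|0⟩ - 0.6733|1⟩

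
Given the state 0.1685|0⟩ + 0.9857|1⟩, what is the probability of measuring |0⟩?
0.02839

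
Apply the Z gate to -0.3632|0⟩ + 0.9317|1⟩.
-0.3632|0⟩ - 0.9317|1⟩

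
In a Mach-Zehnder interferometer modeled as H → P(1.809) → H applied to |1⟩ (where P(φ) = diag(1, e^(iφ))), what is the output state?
(0.618 - 0.4859i)|0⟩ + (0.382 + 0.4859i)|1⟩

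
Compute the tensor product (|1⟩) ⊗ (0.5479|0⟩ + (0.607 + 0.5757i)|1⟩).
0.5479|10⟩ + (0.607 + 0.5757i)|11⟩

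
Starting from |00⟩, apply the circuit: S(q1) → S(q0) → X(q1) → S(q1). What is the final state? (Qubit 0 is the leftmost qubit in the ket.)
i|01⟩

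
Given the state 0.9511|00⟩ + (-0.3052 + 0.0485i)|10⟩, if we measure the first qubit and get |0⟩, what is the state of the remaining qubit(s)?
|0⟩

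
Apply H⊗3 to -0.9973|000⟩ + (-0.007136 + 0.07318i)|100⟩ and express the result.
(-0.3551 + 0.02587i)|000⟩ + (-0.3551 + 0.02587i)|001⟩ + (-0.3551 + 0.02587i)|010⟩ + (-0.3551 + 0.02587i)|011⟩ + (-0.3501 - 0.02587i)|100⟩ + (-0.3501 - 0.02587i)|101⟩ + (-0.3501 - 0.02587i)|110⟩ + (-0.3501 - 0.02587i)|111⟩

H⊗3 gives amp(|y⟩) = (1/2√2) Σ_x (−1)^(x·y) amp(|x⟩), where x·y is the number of positions in which both x and y have a 1.
|000⟩: (-0.9973 + (-0.007136 + 0.07318i))/(2√2) = (-0.3551 + 0.02587i)
|001⟩: (-0.9973 + (-0.007136 + 0.07318i))/(2√2) = (-0.3551 + 0.02587i)
|010⟩: (-0.9973 + (-0.007136 + 0.07318i))/(2√2) = (-0.3551 + 0.02587i)
|011⟩: (-0.9973 + (-0.007136 + 0.07318i))/(2√2) = (-0.3551 + 0.02587i)
|100⟩: (-0.9973 - (-0.007136 + 0.07318i))/(2√2) = (-0.3501 - 0.02587i)
|101⟩: (-0.9973 - (-0.007136 + 0.07318i))/(2√2) = (-0.3501 - 0.02587i)
|110⟩: (-0.9973 - (-0.007136 + 0.07318i))/(2√2) = (-0.3501 - 0.02587i)
|111⟩: (-0.9973 - (-0.007136 + 0.07318i))/(2√2) = (-0.3501 - 0.02587i)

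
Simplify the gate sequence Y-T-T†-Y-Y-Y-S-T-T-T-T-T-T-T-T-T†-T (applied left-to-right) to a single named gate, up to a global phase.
S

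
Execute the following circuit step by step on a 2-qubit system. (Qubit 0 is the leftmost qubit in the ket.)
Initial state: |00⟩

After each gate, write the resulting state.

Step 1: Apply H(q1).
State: 1/√2|00⟩ + 1/√2|01⟩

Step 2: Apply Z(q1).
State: 1/√2|00⟩ - 1/√2|01⟩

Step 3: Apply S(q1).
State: 1/√2|00⟩ - (1/√2)i|01⟩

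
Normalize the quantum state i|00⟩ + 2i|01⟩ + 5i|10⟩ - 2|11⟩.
0.1715i|00⟩ + 0.343i|01⟩ + 0.8575i|10⟩ - 0.343|11⟩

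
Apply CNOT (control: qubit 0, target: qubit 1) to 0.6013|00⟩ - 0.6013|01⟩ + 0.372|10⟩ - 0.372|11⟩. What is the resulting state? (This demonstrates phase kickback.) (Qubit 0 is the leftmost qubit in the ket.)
0.6013|00⟩ - 0.6013|01⟩ - 0.372|10⟩ + 0.372|11⟩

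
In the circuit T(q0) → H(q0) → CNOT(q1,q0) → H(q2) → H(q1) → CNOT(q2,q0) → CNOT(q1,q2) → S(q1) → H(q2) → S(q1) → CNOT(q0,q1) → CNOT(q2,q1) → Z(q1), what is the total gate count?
13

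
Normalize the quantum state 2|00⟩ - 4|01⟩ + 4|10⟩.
0.3333|00⟩ - 0.6667|01⟩ + 0.6667|10⟩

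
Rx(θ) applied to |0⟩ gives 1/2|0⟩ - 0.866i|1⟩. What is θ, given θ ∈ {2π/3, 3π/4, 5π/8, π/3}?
2π/3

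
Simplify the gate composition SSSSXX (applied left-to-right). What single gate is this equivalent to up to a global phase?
I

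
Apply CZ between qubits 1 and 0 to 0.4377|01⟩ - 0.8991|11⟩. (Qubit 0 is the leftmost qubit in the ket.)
0.4377|01⟩ + 0.8991|11⟩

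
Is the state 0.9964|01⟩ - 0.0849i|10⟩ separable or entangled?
Entangled

Writing the state as a|00⟩ + b|01⟩ + c|10⟩ + d|11⟩, it is a product state iff ad − bc = 0.
Here (a, b, c, d) = (0, 0.9964, -0.0849i, 0): ad − bc = (0)(0) − (0.9964)(-0.0849i) = 0.08459i ≠ 0, so the state is entangled.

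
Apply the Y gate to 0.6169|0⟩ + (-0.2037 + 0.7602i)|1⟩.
(0.7602 + 0.2037i)|0⟩ + 0.6169i|1⟩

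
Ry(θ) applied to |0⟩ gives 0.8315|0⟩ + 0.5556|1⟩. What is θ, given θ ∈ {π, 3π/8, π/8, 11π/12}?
3π/8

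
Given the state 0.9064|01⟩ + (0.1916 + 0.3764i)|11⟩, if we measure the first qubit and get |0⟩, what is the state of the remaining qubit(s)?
|1⟩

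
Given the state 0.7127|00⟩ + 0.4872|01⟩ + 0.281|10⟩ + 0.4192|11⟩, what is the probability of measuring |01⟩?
0.2374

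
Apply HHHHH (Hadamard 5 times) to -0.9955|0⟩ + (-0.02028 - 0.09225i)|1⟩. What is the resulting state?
(-0.7183 - 0.06523i)|0⟩ + (-0.6896 + 0.06523i)|1⟩

H² = I, so H^5 = H: a single Hadamard. With (a, b) = (-0.9955, (-0.02028 - 0.09225i)), H gives ((a + b)/√2, (a − b)/√2) = ((-0.7183 - 0.06523i), (-0.6896 + 0.06523i)).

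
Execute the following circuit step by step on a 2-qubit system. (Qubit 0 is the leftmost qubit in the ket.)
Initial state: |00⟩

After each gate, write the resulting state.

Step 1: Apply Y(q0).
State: i|10⟩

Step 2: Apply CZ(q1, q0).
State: i|10⟩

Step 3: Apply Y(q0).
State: |00⟩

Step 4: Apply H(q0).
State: 1/√2|00⟩ + 1/√2|10⟩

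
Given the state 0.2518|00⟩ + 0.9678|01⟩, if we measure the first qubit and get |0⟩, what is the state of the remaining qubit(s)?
0.2518|0⟩ + 0.9678|1⟩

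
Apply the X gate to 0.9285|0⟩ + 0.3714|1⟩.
0.3714|0⟩ + 0.9285|1⟩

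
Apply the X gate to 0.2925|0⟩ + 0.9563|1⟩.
0.9563|0⟩ + 0.2925|1⟩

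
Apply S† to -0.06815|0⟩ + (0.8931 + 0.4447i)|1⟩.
-0.06815|0⟩ + (0.4447 - 0.8931i)|1⟩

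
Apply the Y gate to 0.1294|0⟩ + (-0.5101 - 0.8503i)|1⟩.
(-0.8503 + 0.5101i)|0⟩ + 0.1294i|1⟩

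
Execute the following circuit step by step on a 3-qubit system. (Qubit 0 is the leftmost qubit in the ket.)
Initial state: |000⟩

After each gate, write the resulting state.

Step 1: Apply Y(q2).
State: i|001⟩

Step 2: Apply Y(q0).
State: -|101⟩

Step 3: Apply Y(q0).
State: i|001⟩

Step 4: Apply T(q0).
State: i|001⟩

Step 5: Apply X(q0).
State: i|101⟩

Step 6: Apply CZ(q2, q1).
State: i|101⟩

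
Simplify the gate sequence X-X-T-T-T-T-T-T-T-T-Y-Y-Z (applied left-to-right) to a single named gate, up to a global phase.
Z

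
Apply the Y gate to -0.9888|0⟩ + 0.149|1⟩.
-0.149i|0⟩ - 0.9888i|1⟩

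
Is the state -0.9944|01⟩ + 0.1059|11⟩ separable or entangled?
Separable

Writing the state as a|00⟩ + b|01⟩ + c|10⟩ + d|11⟩, it is a product state iff ad − bc = 0.
Here (a, b, c, d) = (0, -0.9944, 0, 0.1059): ad − bc = (0)(0.1059) − (-0.9944)(0) = 0, so the state is separable.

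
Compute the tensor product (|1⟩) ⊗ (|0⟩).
|10⟩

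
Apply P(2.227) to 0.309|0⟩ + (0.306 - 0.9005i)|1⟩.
0.309|0⟩ + (0.5268 + 0.7919i)|1⟩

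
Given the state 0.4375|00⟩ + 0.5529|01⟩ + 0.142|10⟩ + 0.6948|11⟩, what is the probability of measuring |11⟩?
0.4827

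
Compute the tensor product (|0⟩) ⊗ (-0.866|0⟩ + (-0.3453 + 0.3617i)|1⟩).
-0.866|00⟩ + (-0.3453 + 0.3617i)|01⟩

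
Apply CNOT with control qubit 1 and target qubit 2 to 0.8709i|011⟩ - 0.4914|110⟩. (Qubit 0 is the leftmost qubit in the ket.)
0.8709i|010⟩ - 0.4914|111⟩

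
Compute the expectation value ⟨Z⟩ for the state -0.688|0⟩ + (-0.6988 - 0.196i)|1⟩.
-0.05339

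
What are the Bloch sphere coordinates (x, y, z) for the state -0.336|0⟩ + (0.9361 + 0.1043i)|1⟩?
(-0.6291, -0.07009, -0.7743)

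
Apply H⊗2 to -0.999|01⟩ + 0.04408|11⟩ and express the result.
-0.4775|00⟩ + 0.4775|01⟩ - 0.5215|10⟩ + 0.5215|11⟩

H⊗2 gives amp(|y⟩) = (1/2) Σ_x (−1)^(x·y) amp(|x⟩), where x·y is the number of positions in which both x and y have a 1.
|00⟩: (-0.999 + 0.04408)/2 = -0.4775
|01⟩: (0.999 - 0.04408)/2 = 0.4775
|10⟩: (-0.999 - 0.04408)/2 = -0.5215
|11⟩: (0.999 + 0.04408)/2 = 0.5215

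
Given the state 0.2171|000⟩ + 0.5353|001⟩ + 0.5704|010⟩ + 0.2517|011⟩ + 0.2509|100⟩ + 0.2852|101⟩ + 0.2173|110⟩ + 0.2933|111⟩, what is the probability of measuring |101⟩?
0.08134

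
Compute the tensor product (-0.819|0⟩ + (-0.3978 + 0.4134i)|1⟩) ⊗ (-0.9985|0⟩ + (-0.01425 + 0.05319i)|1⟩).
0.8178|00⟩ + (0.01167 - 0.04356i)|01⟩ + (0.3972 - 0.4128i)|10⟩ + (-0.01632 - 0.02705i)|11⟩

amp(|b₁b₂…⟩) = product of the factor amplitudes for bits b₁, b₂, …; only kets whose every factor amplitude is nonzero survive.
|00⟩: (-0.819)(-0.9985) = 0.8178
|01⟩: (-0.819)(-0.01425 + 0.05319i) = (0.01167 - 0.04356i)
|10⟩: (-0.3978 + 0.4134i)(-0.9985) = (0.3972 - 0.4128i)
|11⟩: (-0.3978 + 0.4134i)(-0.01425 + 0.05319i) = (-0.01632 - 0.02705i)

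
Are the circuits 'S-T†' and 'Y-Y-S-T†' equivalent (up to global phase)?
Yes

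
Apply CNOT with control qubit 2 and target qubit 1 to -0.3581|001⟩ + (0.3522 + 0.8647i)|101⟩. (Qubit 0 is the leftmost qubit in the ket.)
-0.3581|011⟩ + (0.3522 + 0.8647i)|111⟩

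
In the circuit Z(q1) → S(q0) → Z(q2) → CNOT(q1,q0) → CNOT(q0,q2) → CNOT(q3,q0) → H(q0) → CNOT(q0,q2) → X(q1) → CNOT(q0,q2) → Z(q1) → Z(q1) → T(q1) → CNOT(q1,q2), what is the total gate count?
14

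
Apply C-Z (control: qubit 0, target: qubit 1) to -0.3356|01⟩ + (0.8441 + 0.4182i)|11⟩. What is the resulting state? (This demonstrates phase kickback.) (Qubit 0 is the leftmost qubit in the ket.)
-0.3356|01⟩ + (-0.8441 - 0.4182i)|11⟩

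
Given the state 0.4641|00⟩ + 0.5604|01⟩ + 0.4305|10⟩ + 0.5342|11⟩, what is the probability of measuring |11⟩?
0.2854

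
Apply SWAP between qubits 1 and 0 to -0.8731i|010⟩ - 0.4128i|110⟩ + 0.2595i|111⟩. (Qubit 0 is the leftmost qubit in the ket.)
-0.8731i|100⟩ - 0.4128i|110⟩ + 0.2595i|111⟩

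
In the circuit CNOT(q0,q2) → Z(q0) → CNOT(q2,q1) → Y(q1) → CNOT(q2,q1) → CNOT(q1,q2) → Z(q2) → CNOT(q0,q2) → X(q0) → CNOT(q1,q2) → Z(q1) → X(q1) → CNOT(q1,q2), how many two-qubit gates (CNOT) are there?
7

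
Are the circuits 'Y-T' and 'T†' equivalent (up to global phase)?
No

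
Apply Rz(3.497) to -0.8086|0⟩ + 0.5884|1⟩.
(0.1429 + 0.7959i)|0⟩ + (-0.104 + 0.5791i)|1⟩

Rz(3.497) = [[e^(−iθ/2), 0], [0, e^(iθ/2)]] with e^(±iθ/2) = cos(θ/2) ± i·sin(θ/2); θ = 3.497, cos(θ/2) ≈ -0.17677, sin(θ/2) ≈ 0.984252.
With a = amp(|0⟩) = -0.8086 and b = amp(|1⟩) = 0.5884:
new amp(|0⟩) = (-0.17677 - 0.984252i)·a = (0.1429 + 0.7959i)
new amp(|1⟩) = (-0.17677 + 0.984252i)·b = (-0.104 + 0.5791i)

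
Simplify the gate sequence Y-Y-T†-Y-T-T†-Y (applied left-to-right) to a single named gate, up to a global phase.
T†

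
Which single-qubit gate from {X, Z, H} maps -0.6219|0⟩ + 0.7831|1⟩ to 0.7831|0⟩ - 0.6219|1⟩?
X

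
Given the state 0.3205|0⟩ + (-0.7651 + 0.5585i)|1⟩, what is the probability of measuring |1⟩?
0.8973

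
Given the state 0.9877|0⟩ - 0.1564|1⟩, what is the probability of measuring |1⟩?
0.02446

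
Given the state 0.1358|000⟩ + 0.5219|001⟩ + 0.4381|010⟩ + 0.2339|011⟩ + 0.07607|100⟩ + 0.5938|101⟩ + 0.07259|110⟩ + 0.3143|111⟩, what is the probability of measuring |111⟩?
0.09878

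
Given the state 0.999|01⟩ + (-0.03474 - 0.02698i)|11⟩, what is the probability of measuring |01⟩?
0.998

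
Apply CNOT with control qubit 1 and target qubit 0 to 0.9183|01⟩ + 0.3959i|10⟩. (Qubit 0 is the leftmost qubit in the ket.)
0.3959i|10⟩ + 0.9183|11⟩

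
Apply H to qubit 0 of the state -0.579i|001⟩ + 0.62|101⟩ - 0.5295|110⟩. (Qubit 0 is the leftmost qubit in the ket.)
(0.4384 - 0.4094i)|001⟩ - 0.3744|010⟩ + (-0.4384 - 0.4094i)|101⟩ + 0.3744|110⟩

H on qubit 0 mixes each pair of kets that differ only in qubit 0: amplitudes (a, b) of (|…0…⟩, |…1…⟩) become ((a + b)/√2, (a − b)/√2). Kets absent from the input have amplitude 0.
(|001⟩, |101⟩): (a, b) = (-0.579i, 0.62) → ((0.4384 - 0.4094i), (-0.4384 - 0.4094i))
(|010⟩, |110⟩): (a, b) = (0, -0.5295) → (-0.3744, 0.3744)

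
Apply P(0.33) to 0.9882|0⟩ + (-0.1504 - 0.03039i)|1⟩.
0.9882|0⟩ + (-0.1324 - 0.07749i)|1⟩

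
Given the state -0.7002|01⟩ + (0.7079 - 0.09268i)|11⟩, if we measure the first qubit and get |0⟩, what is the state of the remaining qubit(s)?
-|1⟩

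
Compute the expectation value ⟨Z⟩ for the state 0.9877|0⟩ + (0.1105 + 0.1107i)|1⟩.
0.9511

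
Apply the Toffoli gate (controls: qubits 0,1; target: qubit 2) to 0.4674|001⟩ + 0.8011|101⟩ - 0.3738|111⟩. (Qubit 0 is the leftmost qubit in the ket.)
0.4674|001⟩ + 0.8011|101⟩ - 0.3738|110⟩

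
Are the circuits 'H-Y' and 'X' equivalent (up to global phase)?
No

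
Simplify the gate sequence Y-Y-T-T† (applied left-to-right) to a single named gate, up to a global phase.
I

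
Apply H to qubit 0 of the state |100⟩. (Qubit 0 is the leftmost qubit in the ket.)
1/√2|000⟩ - 1/√2|100⟩

H on qubit 0 mixes each pair of kets that differ only in qubit 0: amplitudes (a, b) of (|…0…⟩, |…1…⟩) become ((a + b)/√2, (a − b)/√2). Kets absent from the input have amplitude 0.
(|000⟩, |100⟩): (a, b) = (0, 1) → (1/√2, -1/√2)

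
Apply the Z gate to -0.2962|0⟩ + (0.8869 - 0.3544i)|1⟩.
-0.2962|0⟩ + (-0.8869 + 0.3544i)|1⟩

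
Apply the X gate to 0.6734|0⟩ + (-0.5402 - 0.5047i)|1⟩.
(-0.5402 - 0.5047i)|0⟩ + 0.6734|1⟩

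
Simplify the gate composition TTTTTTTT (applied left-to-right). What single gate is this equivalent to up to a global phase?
I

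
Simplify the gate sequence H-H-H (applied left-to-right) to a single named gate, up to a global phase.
H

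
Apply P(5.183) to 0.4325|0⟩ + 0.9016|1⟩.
0.4325|0⟩ + (0.4088 - 0.8036i)|1⟩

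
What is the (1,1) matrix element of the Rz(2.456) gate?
(0.3361 + 0.9418i)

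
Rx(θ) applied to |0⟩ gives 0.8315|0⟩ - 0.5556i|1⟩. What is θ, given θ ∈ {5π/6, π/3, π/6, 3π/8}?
3π/8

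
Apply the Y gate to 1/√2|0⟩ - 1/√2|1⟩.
(1/√2)i|0⟩ + (1/√2)i|1⟩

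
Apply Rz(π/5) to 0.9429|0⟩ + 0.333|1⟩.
(0.8968 - 0.2914i)|0⟩ + (0.3167 + 0.1029i)|1⟩

Rz(π/5) = [[e^(−iθ/2), 0], [0, e^(iθ/2)]] with e^(±iθ/2) = cos(θ/2) ± i·sin(θ/2); θ = π/5, cos(θ/2) ≈ 0.951057, sin(θ/2) ≈ 0.309017.
With a = amp(|0⟩) = 0.9429 and b = amp(|1⟩) = 0.333:
new amp(|0⟩) = (0.951057 - 0.309017i)·a = (0.8968 - 0.2914i)
new amp(|1⟩) = (0.951057 + 0.309017i)·b = (0.3167 + 0.1029i)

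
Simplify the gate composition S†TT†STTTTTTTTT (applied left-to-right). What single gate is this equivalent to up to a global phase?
T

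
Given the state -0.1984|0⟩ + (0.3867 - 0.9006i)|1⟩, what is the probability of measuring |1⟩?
0.9606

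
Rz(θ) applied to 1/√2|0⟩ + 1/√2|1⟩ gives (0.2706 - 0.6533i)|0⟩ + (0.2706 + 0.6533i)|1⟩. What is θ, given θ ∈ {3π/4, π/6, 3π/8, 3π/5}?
3π/4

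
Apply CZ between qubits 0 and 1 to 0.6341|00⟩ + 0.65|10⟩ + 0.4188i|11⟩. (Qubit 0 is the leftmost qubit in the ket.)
0.6341|00⟩ + 0.65|10⟩ - 0.4188i|11⟩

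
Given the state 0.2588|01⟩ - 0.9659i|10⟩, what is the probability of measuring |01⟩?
0.06698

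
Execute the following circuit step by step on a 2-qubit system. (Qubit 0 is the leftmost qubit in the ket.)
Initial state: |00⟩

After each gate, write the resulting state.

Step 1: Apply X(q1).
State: |01⟩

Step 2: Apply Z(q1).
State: -|01⟩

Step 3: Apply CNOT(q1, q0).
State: -|11⟩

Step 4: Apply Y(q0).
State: i|01⟩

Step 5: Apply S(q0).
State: i|01⟩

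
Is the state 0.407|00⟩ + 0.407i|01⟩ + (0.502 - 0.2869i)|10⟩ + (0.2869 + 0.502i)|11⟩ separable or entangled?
Separable

Writing the state as a|00⟩ + b|01⟩ + c|10⟩ + d|11⟩, it is a product state iff ad − bc = 0.
Here (a, b, c, d) = (0.407, 0.407i, (0.502 - 0.2869i), (0.2869 + 0.502i)): ad − bc = (0.407)(0.2869 + 0.502i) − (0.407i)(0.502 - 0.2869i) = 0, so the state is separable.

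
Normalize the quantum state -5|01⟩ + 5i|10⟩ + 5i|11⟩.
-1/√3|01⟩ + (1/√3)i|10⟩ + (1/√3)i|11⟩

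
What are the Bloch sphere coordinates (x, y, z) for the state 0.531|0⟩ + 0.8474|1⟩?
(0.8999, 0, -0.4361)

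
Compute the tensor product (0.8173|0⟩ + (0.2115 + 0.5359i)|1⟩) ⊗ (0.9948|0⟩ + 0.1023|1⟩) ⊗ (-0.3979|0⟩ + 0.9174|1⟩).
-0.3235|000⟩ + 0.7459|001⟩ - 0.03327|010⟩ + 0.0767|011⟩ + (-0.08372 - 0.2121i)|100⟩ + (0.193 + 0.4891i)|101⟩ + (-0.008609 - 0.02181i)|110⟩ + (0.01985 + 0.05029i)|111⟩

amp(|b₁b₂…⟩) = product of the factor amplitudes for bits b₁, b₂, …; only kets whose every factor amplitude is nonzero survive.
|000⟩: (0.8173)(0.9948)(-0.3979) = -0.3235
|001⟩: (0.8173)(0.9948)(0.9174) = 0.7459
|010⟩: (0.8173)(0.1023)(-0.3979) = -0.03327
|011⟩: (0.8173)(0.1023)(0.9174) = 0.0767
|100⟩: (0.2115 + 0.5359i)(0.9948)(-0.3979) = (-0.08372 - 0.2121i)
|101⟩: (0.2115 + 0.5359i)(0.9948)(0.9174) = (0.193 + 0.4891i)
|110⟩: (0.2115 + 0.5359i)(0.1023)(-0.3979) = (-0.008609 - 0.02181i)
|111⟩: (0.2115 + 0.5359i)(0.1023)(0.9174) = (0.01985 + 0.05029i)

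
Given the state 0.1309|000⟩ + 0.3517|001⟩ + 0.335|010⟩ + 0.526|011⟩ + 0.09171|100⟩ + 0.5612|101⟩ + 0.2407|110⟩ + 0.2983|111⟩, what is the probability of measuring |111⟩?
0.08898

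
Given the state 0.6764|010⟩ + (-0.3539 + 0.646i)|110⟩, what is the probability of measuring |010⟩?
0.4575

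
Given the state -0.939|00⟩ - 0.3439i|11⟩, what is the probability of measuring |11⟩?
0.1183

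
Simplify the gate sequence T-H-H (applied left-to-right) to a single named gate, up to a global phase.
T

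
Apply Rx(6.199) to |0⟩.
-0.9991|0⟩ - 0.04208i|1⟩

Rx(6.199) = [[cos(θ/2), −i·sin(θ/2)], [−i·sin(θ/2), cos(θ/2)]]; θ = 6.199, cos(θ/2) ≈ -0.999114, sin(θ/2) ≈ 0.0420802.
With a = amp(|0⟩) = 1 and b = amp(|1⟩) = 0:
new amp(|0⟩) = (-0.999114)·a + (-0.0420802i)·b = -0.9991
new amp(|1⟩) = (-0.0420802i)·a + (-0.999114)·b = -0.04208i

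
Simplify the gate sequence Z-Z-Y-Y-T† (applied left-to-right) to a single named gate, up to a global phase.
T†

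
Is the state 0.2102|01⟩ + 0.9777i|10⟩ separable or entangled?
Entangled

Writing the state as a|00⟩ + b|01⟩ + c|10⟩ + d|11⟩, it is a product state iff ad − bc = 0.
Here (a, b, c, d) = (0, 0.2102, 0.9777i, 0): ad − bc = (0)(0) − (0.2102)(0.9777i) = -0.2055i ≠ 0, so the state is entangled.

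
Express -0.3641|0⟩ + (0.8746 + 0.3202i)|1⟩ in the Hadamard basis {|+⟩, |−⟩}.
(0.361 + 0.2264i)|+⟩ + (-0.8759 - 0.2264i)|−⟩

With |ψ⟩ = α|0⟩ + β|1⟩, the Hadamard-basis coefficients are ⟨+|ψ⟩ = (α + β)/√2 and ⟨−|ψ⟩ = (α − β)/√2.
Here α = -0.3641, β = (0.8746 + 0.3202i): (α + β)/√2 = (0.361 + 0.2264i), (α − β)/√2 = (-0.8759 - 0.2264i).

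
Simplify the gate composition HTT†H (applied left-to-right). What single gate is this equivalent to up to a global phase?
I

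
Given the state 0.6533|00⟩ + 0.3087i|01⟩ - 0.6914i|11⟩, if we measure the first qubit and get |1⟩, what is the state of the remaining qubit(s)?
-i|1⟩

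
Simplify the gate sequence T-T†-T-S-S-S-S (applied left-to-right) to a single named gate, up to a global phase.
T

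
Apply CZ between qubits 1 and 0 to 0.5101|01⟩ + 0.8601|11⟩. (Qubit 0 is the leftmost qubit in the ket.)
0.5101|01⟩ - 0.8601|11⟩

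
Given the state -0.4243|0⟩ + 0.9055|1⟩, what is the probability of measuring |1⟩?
0.8199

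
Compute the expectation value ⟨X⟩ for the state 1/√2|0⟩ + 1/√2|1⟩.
1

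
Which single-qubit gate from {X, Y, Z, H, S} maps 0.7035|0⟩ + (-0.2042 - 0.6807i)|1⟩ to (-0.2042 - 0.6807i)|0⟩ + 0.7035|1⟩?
X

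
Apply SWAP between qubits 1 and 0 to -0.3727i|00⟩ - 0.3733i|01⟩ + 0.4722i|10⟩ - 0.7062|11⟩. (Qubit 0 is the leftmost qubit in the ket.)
-0.3727i|00⟩ + 0.4722i|01⟩ - 0.3733i|10⟩ - 0.7062|11⟩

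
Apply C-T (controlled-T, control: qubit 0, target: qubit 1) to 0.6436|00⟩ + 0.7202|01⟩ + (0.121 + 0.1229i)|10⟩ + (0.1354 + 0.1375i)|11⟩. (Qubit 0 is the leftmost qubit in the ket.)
0.6436|00⟩ + 0.7202|01⟩ + (0.121 + 0.1229i)|10⟩ + (-0.001485 + 0.193i)|11⟩

C-T leaves the control-|0⟩ kets |00⟩, |01⟩ unchanged and applies T to qubit 1 on the control-|1⟩ pair (|10⟩, |11⟩).
T = [[1, 0], [0, (1/√2 + (1/√2)i)]].
With a = amp(|10⟩) = (0.121 + 0.1229i) and b = amp(|11⟩) = (0.1354 + 0.1375i):
new amp(|10⟩) = (1)·a = (0.121 + 0.1229i)
new amp(|11⟩) = (1/√2 + (1/√2)i)·b = (-0.001485 + 0.193i)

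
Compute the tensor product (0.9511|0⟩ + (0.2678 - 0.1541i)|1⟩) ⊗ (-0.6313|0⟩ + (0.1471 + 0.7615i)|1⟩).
-0.6004|00⟩ + (0.1399 + 0.7243i)|01⟩ + (-0.1691 + 0.09728i)|10⟩ + (0.1567 + 0.1813i)|11⟩

amp(|b₁b₂…⟩) = product of the factor amplitudes for bits b₁, b₂, …; only kets whose every factor amplitude is nonzero survive.
|00⟩: (0.9511)(-0.6313) = -0.6004
|01⟩: (0.9511)(0.1471 + 0.7615i) = (0.1399 + 0.7243i)
|10⟩: (0.2678 - 0.1541i)(-0.6313) = (-0.1691 + 0.09728i)
|11⟩: (0.2678 - 0.1541i)(0.1471 + 0.7615i) = (0.1567 + 0.1813i)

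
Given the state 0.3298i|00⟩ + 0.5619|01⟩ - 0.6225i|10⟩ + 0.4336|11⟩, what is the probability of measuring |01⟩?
0.3157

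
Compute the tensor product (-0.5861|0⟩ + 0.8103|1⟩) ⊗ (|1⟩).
-0.5861|01⟩ + 0.8103|11⟩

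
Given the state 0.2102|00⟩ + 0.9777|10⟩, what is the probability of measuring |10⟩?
0.9559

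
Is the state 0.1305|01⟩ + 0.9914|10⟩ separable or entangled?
Entangled

Writing the state as a|00⟩ + b|01⟩ + c|10⟩ + d|11⟩, it is a product state iff ad − bc = 0.
Here (a, b, c, d) = (0, 0.1305, 0.9914, 0): ad − bc = (0)(0) − (0.1305)(0.9914) = -0.1294 ≠ 0, so the state is entangled.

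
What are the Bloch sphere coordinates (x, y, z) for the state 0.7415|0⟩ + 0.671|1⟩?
(0.9951, 0, 0.09958)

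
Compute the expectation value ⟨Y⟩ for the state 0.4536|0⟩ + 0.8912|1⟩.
0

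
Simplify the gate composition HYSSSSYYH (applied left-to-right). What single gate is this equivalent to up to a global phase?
Y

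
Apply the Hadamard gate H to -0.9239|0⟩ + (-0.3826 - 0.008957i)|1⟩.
(-0.9238 - 0.006334i)|0⟩ + (-0.3828 + 0.006334i)|1⟩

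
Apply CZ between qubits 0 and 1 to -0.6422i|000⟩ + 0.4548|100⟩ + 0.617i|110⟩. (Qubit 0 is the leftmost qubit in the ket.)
-0.6422i|000⟩ + 0.4548|100⟩ - 0.617i|110⟩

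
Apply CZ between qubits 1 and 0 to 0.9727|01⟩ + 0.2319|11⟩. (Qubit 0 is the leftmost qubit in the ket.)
0.9727|01⟩ - 0.2319|11⟩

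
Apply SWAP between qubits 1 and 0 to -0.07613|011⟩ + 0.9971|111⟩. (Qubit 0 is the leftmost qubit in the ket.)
-0.07613|101⟩ + 0.9971|111⟩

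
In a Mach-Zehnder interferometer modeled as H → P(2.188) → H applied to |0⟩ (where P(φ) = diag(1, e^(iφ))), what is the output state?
(0.2106 + 0.4078i)|0⟩ + (0.7894 - 0.4078i)|1⟩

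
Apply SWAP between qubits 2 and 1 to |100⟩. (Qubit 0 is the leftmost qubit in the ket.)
|100⟩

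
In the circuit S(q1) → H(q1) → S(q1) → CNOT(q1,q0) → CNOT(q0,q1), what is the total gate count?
5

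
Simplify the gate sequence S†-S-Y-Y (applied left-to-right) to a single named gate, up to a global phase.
I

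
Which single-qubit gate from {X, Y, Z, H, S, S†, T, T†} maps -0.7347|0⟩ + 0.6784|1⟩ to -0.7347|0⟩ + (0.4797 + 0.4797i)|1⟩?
T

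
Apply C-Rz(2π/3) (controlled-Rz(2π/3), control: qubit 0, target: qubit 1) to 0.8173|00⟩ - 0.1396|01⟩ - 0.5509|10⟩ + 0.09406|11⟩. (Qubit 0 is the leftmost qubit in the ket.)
0.8173|00⟩ - 0.1396|01⟩ + (-0.2755 + 0.4771i)|10⟩ + (0.04703 + 0.08146i)|11⟩

C-Rz(2π/3) leaves the control-|0⟩ kets |00⟩, |01⟩ unchanged and applies Rz(2π/3) to qubit 1 on the control-|1⟩ pair (|10⟩, |11⟩).
Rz(2π/3) = [[e^(−iθ/2), 0], [0, e^(iθ/2)]] with e^(±iθ/2) = cos(θ/2) ± i·sin(θ/2); θ = 2π/3, cos(θ/2) ≈ 0.5, sin(θ/2) ≈ 0.866025.
With a = amp(|10⟩) = -0.5509 and b = amp(|11⟩) = 0.09406:
new amp(|10⟩) = (0.5 - 0.866025i)·a = (-0.2755 + 0.4771i)
new amp(|11⟩) = (0.5 + 0.866025i)·b = (0.04703 + 0.08146i)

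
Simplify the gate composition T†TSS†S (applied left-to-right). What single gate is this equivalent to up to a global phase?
S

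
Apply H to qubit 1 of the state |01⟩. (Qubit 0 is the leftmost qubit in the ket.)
1/√2|00⟩ - 1/√2|01⟩

H on qubit 1 mixes each pair of kets that differ only in qubit 1: amplitudes (a, b) of (|…0…⟩, |…1…⟩) become ((a + b)/√2, (a − b)/√2). Kets absent from the input have amplitude 0.
(|00⟩, |01⟩): (a, b) = (0, 1) → (1/√2, -1/√2)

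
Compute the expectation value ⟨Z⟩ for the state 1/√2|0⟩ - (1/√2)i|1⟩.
0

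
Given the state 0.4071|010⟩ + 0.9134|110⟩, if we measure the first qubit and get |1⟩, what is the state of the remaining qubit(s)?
|10⟩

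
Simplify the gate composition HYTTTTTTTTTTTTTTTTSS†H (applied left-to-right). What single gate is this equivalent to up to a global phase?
Y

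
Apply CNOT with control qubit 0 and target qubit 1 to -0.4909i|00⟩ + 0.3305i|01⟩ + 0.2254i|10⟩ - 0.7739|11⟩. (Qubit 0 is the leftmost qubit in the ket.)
-0.4909i|00⟩ + 0.3305i|01⟩ - 0.7739|10⟩ + 0.2254i|11⟩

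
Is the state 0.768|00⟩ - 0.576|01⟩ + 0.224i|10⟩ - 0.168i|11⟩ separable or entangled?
Separable

Writing the state as a|00⟩ + b|01⟩ + c|10⟩ + d|11⟩, it is a product state iff ad − bc = 0.
Here (a, b, c, d) = (0.768, -0.576, 0.224i, -0.168i): ad − bc = (0.768)(-0.168i) − (-0.576)(0.224i) = 0, so the state is separable.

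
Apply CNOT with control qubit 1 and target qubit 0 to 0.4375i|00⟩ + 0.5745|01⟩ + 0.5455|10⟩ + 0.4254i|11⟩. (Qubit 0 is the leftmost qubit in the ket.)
0.4375i|00⟩ + 0.4254i|01⟩ + 0.5455|10⟩ + 0.5745|11⟩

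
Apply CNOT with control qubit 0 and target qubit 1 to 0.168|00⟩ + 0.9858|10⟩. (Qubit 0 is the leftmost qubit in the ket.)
0.168|00⟩ + 0.9858|11⟩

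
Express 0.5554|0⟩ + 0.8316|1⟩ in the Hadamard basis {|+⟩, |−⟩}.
0.9808|+⟩ - 0.1953|−⟩

With |ψ⟩ = α|0⟩ + β|1⟩, the Hadamard-basis coefficients are ⟨+|ψ⟩ = (α + β)/√2 and ⟨−|ψ⟩ = (α − β)/√2.
Here α = 0.5554, β = 0.8316: (α + β)/√2 = 0.9808, (α − β)/√2 = -0.1953.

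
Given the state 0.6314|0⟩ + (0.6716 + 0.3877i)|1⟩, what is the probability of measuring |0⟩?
0.3987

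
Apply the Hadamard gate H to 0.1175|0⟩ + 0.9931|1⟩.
0.7853|0⟩ - 0.6191|1⟩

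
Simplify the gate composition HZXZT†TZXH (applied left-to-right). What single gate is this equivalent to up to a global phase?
X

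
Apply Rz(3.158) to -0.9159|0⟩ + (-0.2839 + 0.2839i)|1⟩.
(0.007514 + 0.9159i)|0⟩ + (-0.2816 - 0.2862i)|1⟩

Rz(3.158) = [[e^(−iθ/2), 0], [0, e^(iθ/2)]] with e^(±iθ/2) = cos(θ/2) ± i·sin(θ/2); θ = 3.158, cos(θ/2) ≈ -0.00820358, sin(θ/2) ≈ 0.999966.
With a = amp(|0⟩) = -0.9159 and b = amp(|1⟩) = (-0.2839 + 0.2839i):
new amp(|0⟩) = (-0.00820358 - 0.999966i)·a = (0.007514 + 0.9159i)
new amp(|1⟩) = (-0.00820358 + 0.999966i)·b = (-0.2816 - 0.2862i)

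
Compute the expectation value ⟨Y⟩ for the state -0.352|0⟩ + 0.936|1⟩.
0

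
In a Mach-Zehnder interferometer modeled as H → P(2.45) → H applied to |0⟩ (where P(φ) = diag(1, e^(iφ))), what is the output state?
(0.1149 + 0.3189i)|0⟩ + (0.8851 - 0.3189i)|1⟩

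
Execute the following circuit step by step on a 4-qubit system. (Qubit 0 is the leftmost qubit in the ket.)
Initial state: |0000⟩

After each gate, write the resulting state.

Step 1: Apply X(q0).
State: |1000⟩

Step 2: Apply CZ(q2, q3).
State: |1000⟩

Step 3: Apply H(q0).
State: 1/√2|0000⟩ - 1/√2|1000⟩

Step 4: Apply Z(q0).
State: 1/√2|0000⟩ + 1/√2|1000⟩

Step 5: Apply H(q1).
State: 1/2|0000⟩ + 1/2|0100⟩ + 1/2|1000⟩ + 1/2|1100⟩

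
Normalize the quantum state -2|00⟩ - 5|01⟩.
-0.3714|00⟩ - 0.9285|01⟩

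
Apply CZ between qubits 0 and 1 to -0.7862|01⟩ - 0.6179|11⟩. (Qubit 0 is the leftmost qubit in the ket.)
-0.7862|01⟩ + 0.6179|11⟩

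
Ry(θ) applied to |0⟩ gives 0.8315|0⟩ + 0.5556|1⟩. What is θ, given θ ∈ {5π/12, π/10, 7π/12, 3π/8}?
3π/8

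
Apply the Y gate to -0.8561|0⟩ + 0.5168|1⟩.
-0.5168i|0⟩ - 0.8561i|1⟩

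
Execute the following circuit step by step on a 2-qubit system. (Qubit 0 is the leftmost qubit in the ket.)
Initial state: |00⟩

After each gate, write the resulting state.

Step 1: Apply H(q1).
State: 1/√2|00⟩ + 1/√2|01⟩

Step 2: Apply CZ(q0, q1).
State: 1/√2|00⟩ + 1/√2|01⟩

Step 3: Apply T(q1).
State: 1/√2|00⟩ + (1/2 + (1/2)i)|01⟩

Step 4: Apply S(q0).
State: 1/√2|00⟩ + (1/2 + (1/2)i)|01⟩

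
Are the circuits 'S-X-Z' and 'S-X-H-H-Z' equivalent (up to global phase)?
Yes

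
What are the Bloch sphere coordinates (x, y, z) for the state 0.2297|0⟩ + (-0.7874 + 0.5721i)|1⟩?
(-0.3617, 0.2628, -0.8945)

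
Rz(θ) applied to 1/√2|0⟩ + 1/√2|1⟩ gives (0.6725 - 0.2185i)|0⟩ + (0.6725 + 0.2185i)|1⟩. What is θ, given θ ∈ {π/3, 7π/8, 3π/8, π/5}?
π/5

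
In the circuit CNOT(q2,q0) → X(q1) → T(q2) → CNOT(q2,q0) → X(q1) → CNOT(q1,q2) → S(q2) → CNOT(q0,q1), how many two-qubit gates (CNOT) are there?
4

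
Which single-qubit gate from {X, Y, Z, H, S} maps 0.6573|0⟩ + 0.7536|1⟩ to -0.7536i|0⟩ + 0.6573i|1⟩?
Y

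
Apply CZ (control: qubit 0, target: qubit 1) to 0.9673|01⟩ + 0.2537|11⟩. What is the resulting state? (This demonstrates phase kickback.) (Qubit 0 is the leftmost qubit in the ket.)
0.9673|01⟩ - 0.2537|11⟩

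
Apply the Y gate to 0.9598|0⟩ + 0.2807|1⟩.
-0.2807i|0⟩ + 0.9598i|1⟩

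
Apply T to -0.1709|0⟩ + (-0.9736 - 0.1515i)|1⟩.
-0.1709|0⟩ + (-0.5813 - 0.7956i)|1⟩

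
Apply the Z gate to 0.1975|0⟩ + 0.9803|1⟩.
0.1975|0⟩ - 0.9803|1⟩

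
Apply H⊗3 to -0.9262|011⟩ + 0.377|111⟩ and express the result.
-0.1942|000⟩ + 0.1942|001⟩ + 0.1942|010⟩ - 0.1942|011⟩ - 0.4608|100⟩ + 0.4608|101⟩ + 0.4608|110⟩ - 0.4608|111⟩

H⊗3 gives amp(|y⟩) = (1/2√2) Σ_x (−1)^(x·y) amp(|x⟩), where x·y is the number of positions in which both x and y have a 1.
|000⟩: (-0.9262 + 0.377)/(2√2) = -0.1942
|001⟩: (0.9262 - 0.377)/(2√2) = 0.1942
|010⟩: (0.9262 - 0.377)/(2√2) = 0.1942
|011⟩: (-0.9262 + 0.377)/(2√2) = -0.1942
|100⟩: (-0.9262 - 0.377)/(2√2) = -0.4608
|101⟩: (0.9262 + 0.377)/(2√2) = 0.4608
|110⟩: (0.9262 + 0.377)/(2√2) = 0.4608
|111⟩: (-0.9262 - 0.377)/(2√2) = -0.4608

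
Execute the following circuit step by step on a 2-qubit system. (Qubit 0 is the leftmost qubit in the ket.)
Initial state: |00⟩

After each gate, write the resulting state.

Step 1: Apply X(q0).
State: |10⟩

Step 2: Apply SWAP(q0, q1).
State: |01⟩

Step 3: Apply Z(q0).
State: |01⟩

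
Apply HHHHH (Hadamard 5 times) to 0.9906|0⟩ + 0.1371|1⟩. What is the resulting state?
0.7974|0⟩ + 0.6035|1⟩

H² = I, so H^5 = H: a single Hadamard. With (a, b) = (0.9906, 0.1371), H gives ((a + b)/√2, (a − b)/√2) = (0.7974, 0.6035).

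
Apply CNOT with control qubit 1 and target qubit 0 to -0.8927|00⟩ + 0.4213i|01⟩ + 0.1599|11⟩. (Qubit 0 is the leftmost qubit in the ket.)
-0.8927|00⟩ + 0.1599|01⟩ + 0.4213i|11⟩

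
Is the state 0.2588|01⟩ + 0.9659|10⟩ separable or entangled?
Entangled

Writing the state as a|00⟩ + b|01⟩ + c|10⟩ + d|11⟩, it is a product state iff ad − bc = 0.
Here (a, b, c, d) = (0, 0.2588, 0.9659, 0): ad − bc = (0)(0) − (0.2588)(0.9659) = -0.25 ≠ 0, so the state is entangled.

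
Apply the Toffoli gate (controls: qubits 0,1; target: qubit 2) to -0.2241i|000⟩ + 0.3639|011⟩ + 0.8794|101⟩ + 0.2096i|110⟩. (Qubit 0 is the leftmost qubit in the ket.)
-0.2241i|000⟩ + 0.3639|011⟩ + 0.8794|101⟩ + 0.2096i|111⟩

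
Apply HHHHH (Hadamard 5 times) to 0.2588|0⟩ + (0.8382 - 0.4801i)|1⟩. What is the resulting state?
(0.7757 - 0.3395i)|0⟩ + (-0.4097 + 0.3395i)|1⟩

H² = I, so H^5 = H: a single Hadamard. With (a, b) = (0.2588, (0.8382 - 0.4801i)), H gives ((a + b)/√2, (a − b)/√2) = ((0.7757 - 0.3395i), (-0.4097 + 0.3395i)).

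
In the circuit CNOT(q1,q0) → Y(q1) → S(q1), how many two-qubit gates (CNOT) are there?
1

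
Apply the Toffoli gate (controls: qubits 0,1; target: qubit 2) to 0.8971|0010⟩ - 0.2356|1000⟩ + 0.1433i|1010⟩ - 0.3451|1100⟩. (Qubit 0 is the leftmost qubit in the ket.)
0.8971|0010⟩ - 0.2356|1000⟩ + 0.1433i|1010⟩ - 0.3451|1110⟩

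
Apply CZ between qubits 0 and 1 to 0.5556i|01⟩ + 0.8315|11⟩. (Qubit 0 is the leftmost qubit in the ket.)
0.5556i|01⟩ - 0.8315|11⟩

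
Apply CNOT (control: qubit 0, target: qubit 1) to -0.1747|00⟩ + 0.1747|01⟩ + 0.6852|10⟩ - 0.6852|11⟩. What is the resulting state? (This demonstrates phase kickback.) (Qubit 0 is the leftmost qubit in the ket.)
-0.1747|00⟩ + 0.1747|01⟩ - 0.6852|10⟩ + 0.6852|11⟩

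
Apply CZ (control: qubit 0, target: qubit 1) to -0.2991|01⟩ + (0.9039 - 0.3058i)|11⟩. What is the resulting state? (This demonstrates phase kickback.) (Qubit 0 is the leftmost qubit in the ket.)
-0.2991|01⟩ + (-0.9039 + 0.3058i)|11⟩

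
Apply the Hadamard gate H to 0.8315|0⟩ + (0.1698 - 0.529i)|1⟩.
(0.708 - 0.3741i)|0⟩ + (0.4679 + 0.3741i)|1⟩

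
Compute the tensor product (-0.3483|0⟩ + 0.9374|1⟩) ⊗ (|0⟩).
-0.3483|00⟩ + 0.9374|10⟩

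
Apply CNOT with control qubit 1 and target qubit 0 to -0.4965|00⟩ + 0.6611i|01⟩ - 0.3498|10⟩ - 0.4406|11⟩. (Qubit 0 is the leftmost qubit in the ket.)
-0.4965|00⟩ - 0.4406|01⟩ - 0.3498|10⟩ + 0.6611i|11⟩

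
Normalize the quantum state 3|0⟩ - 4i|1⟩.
0.6|0⟩ - 0.8i|1⟩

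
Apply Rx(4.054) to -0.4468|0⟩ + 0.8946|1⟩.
(0.1968 - 0.8031i)|0⟩ + (-0.3941 + 0.4011i)|1⟩

Rx(4.054) = [[cos(θ/2), −i·sin(θ/2)], [−i·sin(θ/2), cos(θ/2)]]; θ = 4.054, cos(θ/2) ≈ -0.440543, sin(θ/2) ≈ 0.897731.
With a = amp(|0⟩) = -0.4468 and b = amp(|1⟩) = 0.8946:
new amp(|0⟩) = (-0.440543)·a + (-0.897731i)·b = (0.1968 - 0.8031i)
new amp(|1⟩) = (-0.897731i)·a + (-0.440543)·b = (-0.3941 + 0.4011i)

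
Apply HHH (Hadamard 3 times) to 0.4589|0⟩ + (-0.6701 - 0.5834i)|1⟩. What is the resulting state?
(-0.1493 - 0.4125i)|0⟩ + (0.7983 + 0.4125i)|1⟩

H² = I, so H^3 = H: a single Hadamard. With (a, b) = (0.4589, (-0.6701 - 0.5834i)), H gives ((a + b)/√2, (a − b)/√2) = ((-0.1493 - 0.4125i), (0.7983 + 0.4125i)).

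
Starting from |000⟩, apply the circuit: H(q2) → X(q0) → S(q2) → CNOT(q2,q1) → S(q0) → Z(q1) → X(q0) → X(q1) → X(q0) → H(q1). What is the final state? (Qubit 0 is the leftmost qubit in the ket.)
(1/2)i|100⟩ + 1/2|101⟩ - (1/2)i|110⟩ + 1/2|111⟩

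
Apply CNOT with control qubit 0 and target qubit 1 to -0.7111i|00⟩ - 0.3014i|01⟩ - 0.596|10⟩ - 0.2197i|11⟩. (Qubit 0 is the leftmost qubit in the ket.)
-0.7111i|00⟩ - 0.3014i|01⟩ - 0.2197i|10⟩ - 0.596|11⟩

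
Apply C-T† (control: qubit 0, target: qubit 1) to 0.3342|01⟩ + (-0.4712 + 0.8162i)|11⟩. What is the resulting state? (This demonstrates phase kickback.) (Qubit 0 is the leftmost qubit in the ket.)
0.3342|01⟩ + (0.244 + 0.9103i)|11⟩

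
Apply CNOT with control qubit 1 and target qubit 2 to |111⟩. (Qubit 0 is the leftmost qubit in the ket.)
|110⟩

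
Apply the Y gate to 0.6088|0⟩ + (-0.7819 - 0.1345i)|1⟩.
(-0.1345 + 0.7819i)|0⟩ + 0.6088i|1⟩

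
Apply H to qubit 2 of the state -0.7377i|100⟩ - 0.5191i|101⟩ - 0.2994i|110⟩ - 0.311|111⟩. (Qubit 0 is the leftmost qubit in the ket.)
-0.8887i|100⟩ - 0.1546i|101⟩ + (-0.2199 - 0.2117i)|110⟩ + (0.2199 - 0.2117i)|111⟩

H on qubit 2 mixes each pair of kets that differ only in qubit 2: amplitudes (a, b) of (|…0…⟩, |…1…⟩) become ((a + b)/√2, (a − b)/√2). Kets absent from the input have amplitude 0.
(|100⟩, |101⟩): (a, b) = (-0.7377i, -0.5191i) → (-0.8887i, -0.1546i)
(|110⟩, |111⟩): (a, b) = (-0.2994i, -0.311) → ((-0.2199 - 0.2117i), (0.2199 - 0.2117i))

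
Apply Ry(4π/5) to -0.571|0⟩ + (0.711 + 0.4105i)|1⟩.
(-0.8526 - 0.3904i)|0⟩ + (-0.3233 + 0.1269i)|1⟩

Ry(4π/5) = [[cos(θ/2), −sin(θ/2)], [sin(θ/2), cos(θ/2)]]; θ = 4π/5, cos(θ/2) ≈ 0.309017, sin(θ/2) ≈ 0.951057.
With a = amp(|0⟩) = -0.571 and b = amp(|1⟩) = (0.711 + 0.4105i):
new amp(|0⟩) = (0.309017)·a + (-0.951057)·b = (-0.8526 - 0.3904i)
new amp(|1⟩) = (0.951057)·a + (0.309017)·b = (-0.3233 + 0.1269i)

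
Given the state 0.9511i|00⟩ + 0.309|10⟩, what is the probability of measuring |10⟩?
0.09548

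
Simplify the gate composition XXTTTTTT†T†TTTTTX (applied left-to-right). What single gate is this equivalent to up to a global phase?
X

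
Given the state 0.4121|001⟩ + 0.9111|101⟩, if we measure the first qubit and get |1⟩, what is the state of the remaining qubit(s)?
|01⟩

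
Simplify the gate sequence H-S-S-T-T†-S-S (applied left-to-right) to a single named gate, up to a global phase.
H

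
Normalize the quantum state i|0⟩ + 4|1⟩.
0.2425i|0⟩ + 0.9701|1⟩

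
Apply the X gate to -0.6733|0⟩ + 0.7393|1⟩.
0.7393|0⟩ - 0.6733|1⟩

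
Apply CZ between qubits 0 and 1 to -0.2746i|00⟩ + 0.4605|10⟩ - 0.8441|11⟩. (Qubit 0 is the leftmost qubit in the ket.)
-0.2746i|00⟩ + 0.4605|10⟩ + 0.8441|11⟩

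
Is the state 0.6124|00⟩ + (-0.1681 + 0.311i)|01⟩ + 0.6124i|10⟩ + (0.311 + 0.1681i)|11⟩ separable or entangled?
Entangled

Writing the state as a|00⟩ + b|01⟩ + c|10⟩ + d|11⟩, it is a product state iff ad − bc = 0.
Here (a, b, c, d) = (0.6124, (-0.1681 + 0.311i), 0.6124i, (0.311 + 0.1681i)): ad − bc = (0.6124)(0.311 + 0.1681i) − (-0.1681 + 0.311i)(0.6124i) = (0.3809 + 0.2059i) ≠ 0, so the state is entangled.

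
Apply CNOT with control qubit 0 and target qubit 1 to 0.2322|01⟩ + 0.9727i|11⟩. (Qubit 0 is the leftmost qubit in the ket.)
0.2322|01⟩ + 0.9727i|10⟩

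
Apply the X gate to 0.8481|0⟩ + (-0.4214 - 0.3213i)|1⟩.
(-0.4214 - 0.3213i)|0⟩ + 0.8481|1⟩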